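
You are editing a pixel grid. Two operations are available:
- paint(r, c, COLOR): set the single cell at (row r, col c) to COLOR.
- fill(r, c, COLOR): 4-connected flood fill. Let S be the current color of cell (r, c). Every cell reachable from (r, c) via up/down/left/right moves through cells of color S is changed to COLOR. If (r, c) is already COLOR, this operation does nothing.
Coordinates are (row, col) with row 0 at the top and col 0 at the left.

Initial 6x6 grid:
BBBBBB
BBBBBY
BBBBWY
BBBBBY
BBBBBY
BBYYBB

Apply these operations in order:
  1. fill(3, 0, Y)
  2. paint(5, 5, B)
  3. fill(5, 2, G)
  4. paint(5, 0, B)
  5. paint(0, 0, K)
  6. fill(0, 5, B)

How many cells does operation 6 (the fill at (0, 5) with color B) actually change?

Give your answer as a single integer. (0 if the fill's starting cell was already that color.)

Answer: 32

Derivation:
After op 1 fill(3,0,Y) [29 cells changed]:
YYYYYY
YYYYYY
YYYYWY
YYYYYY
YYYYYY
YYYYYY
After op 2 paint(5,5,B):
YYYYYY
YYYYYY
YYYYWY
YYYYYY
YYYYYY
YYYYYB
After op 3 fill(5,2,G) [34 cells changed]:
GGGGGG
GGGGGG
GGGGWG
GGGGGG
GGGGGG
GGGGGB
After op 4 paint(5,0,B):
GGGGGG
GGGGGG
GGGGWG
GGGGGG
GGGGGG
BGGGGB
After op 5 paint(0,0,K):
KGGGGG
GGGGGG
GGGGWG
GGGGGG
GGGGGG
BGGGGB
After op 6 fill(0,5,B) [32 cells changed]:
KBBBBB
BBBBBB
BBBBWB
BBBBBB
BBBBBB
BBBBBB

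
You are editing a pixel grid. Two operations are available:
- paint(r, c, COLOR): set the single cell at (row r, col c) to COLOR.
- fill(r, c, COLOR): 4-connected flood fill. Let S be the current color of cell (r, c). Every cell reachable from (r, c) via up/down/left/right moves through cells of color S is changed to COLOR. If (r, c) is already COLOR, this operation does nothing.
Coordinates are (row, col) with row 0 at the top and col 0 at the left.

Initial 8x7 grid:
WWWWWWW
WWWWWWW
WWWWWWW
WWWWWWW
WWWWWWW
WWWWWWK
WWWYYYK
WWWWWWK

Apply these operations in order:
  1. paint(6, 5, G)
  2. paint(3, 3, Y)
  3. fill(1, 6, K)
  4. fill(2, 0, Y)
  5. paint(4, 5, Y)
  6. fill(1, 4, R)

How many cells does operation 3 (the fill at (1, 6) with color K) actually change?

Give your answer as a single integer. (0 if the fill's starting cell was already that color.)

Answer: 49

Derivation:
After op 1 paint(6,5,G):
WWWWWWW
WWWWWWW
WWWWWWW
WWWWWWW
WWWWWWW
WWWWWWK
WWWYYGK
WWWWWWK
After op 2 paint(3,3,Y):
WWWWWWW
WWWWWWW
WWWWWWW
WWWYWWW
WWWWWWW
WWWWWWK
WWWYYGK
WWWWWWK
After op 3 fill(1,6,K) [49 cells changed]:
KKKKKKK
KKKKKKK
KKKKKKK
KKKYKKK
KKKKKKK
KKKKKKK
KKKYYGK
KKKKKKK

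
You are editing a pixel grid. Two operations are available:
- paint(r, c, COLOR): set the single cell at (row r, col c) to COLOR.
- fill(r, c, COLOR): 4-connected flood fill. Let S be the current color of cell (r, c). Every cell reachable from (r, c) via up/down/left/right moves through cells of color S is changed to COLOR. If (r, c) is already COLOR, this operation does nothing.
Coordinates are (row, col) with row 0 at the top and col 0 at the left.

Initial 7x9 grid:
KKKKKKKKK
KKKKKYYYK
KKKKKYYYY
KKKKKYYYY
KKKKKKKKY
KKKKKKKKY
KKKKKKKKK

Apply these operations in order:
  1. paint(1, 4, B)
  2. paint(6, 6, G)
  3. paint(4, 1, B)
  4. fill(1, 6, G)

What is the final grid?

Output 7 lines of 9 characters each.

Answer: KKKKKKKKK
KKKKBGGGK
KKKKKGGGG
KKKKKGGGG
KBKKKKKKG
KKKKKKKKG
KKKKKKGKK

Derivation:
After op 1 paint(1,4,B):
KKKKKKKKK
KKKKBYYYK
KKKKKYYYY
KKKKKYYYY
KKKKKKKKY
KKKKKKKKY
KKKKKKKKK
After op 2 paint(6,6,G):
KKKKKKKKK
KKKKBYYYK
KKKKKYYYY
KKKKKYYYY
KKKKKKKKY
KKKKKKKKY
KKKKKKGKK
After op 3 paint(4,1,B):
KKKKKKKKK
KKKKBYYYK
KKKKKYYYY
KKKKKYYYY
KBKKKKKKY
KKKKKKKKY
KKKKKKGKK
After op 4 fill(1,6,G) [13 cells changed]:
KKKKKKKKK
KKKKBGGGK
KKKKKGGGG
KKKKKGGGG
KBKKKKKKG
KKKKKKKKG
KKKKKKGKK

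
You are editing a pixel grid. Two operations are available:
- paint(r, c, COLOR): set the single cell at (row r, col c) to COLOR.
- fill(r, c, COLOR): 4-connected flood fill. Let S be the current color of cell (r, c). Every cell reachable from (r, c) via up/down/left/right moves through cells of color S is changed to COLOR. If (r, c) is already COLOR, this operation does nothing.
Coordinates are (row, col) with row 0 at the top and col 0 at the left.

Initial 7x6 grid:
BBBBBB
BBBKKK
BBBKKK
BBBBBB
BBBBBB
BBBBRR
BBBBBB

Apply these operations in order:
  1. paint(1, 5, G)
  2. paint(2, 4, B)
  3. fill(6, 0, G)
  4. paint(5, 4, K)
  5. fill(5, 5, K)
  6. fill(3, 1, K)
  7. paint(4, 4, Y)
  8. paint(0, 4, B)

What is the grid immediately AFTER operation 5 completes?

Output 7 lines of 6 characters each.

Answer: GGGGGG
GGGKKG
GGGKGK
GGGGGG
GGGGGG
GGGGKK
GGGGGG

Derivation:
After op 1 paint(1,5,G):
BBBBBB
BBBKKG
BBBKKK
BBBBBB
BBBBBB
BBBBRR
BBBBBB
After op 2 paint(2,4,B):
BBBBBB
BBBKKG
BBBKBK
BBBBBB
BBBBBB
BBBBRR
BBBBBB
After op 3 fill(6,0,G) [35 cells changed]:
GGGGGG
GGGKKG
GGGKGK
GGGGGG
GGGGGG
GGGGRR
GGGGGG
After op 4 paint(5,4,K):
GGGGGG
GGGKKG
GGGKGK
GGGGGG
GGGGGG
GGGGKR
GGGGGG
After op 5 fill(5,5,K) [1 cells changed]:
GGGGGG
GGGKKG
GGGKGK
GGGGGG
GGGGGG
GGGGKK
GGGGGG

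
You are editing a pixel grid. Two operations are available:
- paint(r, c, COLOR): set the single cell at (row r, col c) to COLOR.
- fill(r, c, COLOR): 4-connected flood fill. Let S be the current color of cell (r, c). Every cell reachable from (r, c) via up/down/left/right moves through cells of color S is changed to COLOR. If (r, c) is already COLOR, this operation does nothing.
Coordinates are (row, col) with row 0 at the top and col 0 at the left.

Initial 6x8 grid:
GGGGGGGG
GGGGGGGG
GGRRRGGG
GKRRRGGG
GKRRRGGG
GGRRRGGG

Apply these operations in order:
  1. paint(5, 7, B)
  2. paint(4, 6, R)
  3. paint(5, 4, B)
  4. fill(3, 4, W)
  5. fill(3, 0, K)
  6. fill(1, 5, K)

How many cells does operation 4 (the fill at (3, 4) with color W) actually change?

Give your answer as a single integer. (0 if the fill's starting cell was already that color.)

After op 1 paint(5,7,B):
GGGGGGGG
GGGGGGGG
GGRRRGGG
GKRRRGGG
GKRRRGGG
GGRRRGGB
After op 2 paint(4,6,R):
GGGGGGGG
GGGGGGGG
GGRRRGGG
GKRRRGGG
GKRRRGRG
GGRRRGGB
After op 3 paint(5,4,B):
GGGGGGGG
GGGGGGGG
GGRRRGGG
GKRRRGGG
GKRRRGRG
GGRRBGGB
After op 4 fill(3,4,W) [11 cells changed]:
GGGGGGGG
GGGGGGGG
GGWWWGGG
GKWWWGGG
GKWWWGRG
GGWWBGGB

Answer: 11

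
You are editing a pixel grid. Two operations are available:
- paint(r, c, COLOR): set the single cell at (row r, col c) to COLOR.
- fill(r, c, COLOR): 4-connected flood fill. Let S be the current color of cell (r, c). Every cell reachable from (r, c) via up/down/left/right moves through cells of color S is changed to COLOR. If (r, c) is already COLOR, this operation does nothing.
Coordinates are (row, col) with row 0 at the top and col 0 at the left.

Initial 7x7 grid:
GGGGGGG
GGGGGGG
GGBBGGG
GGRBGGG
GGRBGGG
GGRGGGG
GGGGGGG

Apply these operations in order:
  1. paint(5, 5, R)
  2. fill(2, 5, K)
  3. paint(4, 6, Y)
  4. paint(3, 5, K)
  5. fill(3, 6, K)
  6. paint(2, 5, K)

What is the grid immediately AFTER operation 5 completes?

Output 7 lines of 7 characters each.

Answer: KKKKKKK
KKKKKKK
KKBBKKK
KKRBKKK
KKRBKKY
KKRKKRK
KKKKKKK

Derivation:
After op 1 paint(5,5,R):
GGGGGGG
GGGGGGG
GGBBGGG
GGRBGGG
GGRBGGG
GGRGGRG
GGGGGGG
After op 2 fill(2,5,K) [41 cells changed]:
KKKKKKK
KKKKKKK
KKBBKKK
KKRBKKK
KKRBKKK
KKRKKRK
KKKKKKK
After op 3 paint(4,6,Y):
KKKKKKK
KKKKKKK
KKBBKKK
KKRBKKK
KKRBKKY
KKRKKRK
KKKKKKK
After op 4 paint(3,5,K):
KKKKKKK
KKKKKKK
KKBBKKK
KKRBKKK
KKRBKKY
KKRKKRK
KKKKKKK
After op 5 fill(3,6,K) [0 cells changed]:
KKKKKKK
KKKKKKK
KKBBKKK
KKRBKKK
KKRBKKY
KKRKKRK
KKKKKKK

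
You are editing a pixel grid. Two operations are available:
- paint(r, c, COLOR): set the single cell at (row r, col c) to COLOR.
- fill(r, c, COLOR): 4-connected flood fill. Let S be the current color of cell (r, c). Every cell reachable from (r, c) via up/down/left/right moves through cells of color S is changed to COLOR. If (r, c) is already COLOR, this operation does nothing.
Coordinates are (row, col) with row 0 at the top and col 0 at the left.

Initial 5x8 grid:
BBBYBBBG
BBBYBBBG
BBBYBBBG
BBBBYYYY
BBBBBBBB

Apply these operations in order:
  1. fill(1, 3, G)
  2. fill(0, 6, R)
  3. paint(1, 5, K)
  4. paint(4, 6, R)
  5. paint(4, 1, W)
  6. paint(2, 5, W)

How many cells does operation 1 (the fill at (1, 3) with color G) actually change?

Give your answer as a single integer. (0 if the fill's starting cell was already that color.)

After op 1 fill(1,3,G) [3 cells changed]:
BBBGBBBG
BBBGBBBG
BBBGBBBG
BBBBYYYY
BBBBBBBB

Answer: 3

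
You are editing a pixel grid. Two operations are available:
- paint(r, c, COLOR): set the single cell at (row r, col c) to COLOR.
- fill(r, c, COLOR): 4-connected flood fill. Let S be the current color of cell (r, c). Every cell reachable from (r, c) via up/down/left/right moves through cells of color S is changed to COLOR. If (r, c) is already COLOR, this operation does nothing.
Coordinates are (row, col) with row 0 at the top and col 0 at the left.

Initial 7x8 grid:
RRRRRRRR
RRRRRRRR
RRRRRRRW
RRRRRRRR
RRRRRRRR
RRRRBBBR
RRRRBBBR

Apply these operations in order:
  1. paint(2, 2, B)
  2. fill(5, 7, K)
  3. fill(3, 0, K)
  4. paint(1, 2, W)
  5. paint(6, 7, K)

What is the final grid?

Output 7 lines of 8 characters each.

After op 1 paint(2,2,B):
RRRRRRRR
RRRRRRRR
RRBRRRRW
RRRRRRRR
RRRRRRRR
RRRRBBBR
RRRRBBBR
After op 2 fill(5,7,K) [48 cells changed]:
KKKKKKKK
KKKKKKKK
KKBKKKKW
KKKKKKKK
KKKKKKKK
KKKKBBBK
KKKKBBBK
After op 3 fill(3,0,K) [0 cells changed]:
KKKKKKKK
KKKKKKKK
KKBKKKKW
KKKKKKKK
KKKKKKKK
KKKKBBBK
KKKKBBBK
After op 4 paint(1,2,W):
KKKKKKKK
KKWKKKKK
KKBKKKKW
KKKKKKKK
KKKKKKKK
KKKKBBBK
KKKKBBBK
After op 5 paint(6,7,K):
KKKKKKKK
KKWKKKKK
KKBKKKKW
KKKKKKKK
KKKKKKKK
KKKKBBBK
KKKKBBBK

Answer: KKKKKKKK
KKWKKKKK
KKBKKKKW
KKKKKKKK
KKKKKKKK
KKKKBBBK
KKKKBBBK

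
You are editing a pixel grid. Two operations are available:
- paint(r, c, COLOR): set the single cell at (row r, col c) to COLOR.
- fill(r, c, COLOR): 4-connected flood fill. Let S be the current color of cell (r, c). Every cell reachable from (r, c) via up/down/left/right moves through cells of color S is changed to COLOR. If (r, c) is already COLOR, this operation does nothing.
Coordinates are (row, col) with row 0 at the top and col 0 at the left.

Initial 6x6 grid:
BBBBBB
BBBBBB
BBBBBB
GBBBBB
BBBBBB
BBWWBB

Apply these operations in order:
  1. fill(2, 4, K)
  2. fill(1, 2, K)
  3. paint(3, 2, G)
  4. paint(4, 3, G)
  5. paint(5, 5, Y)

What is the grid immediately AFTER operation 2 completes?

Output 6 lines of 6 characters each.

After op 1 fill(2,4,K) [33 cells changed]:
KKKKKK
KKKKKK
KKKKKK
GKKKKK
KKKKKK
KKWWKK
After op 2 fill(1,2,K) [0 cells changed]:
KKKKKK
KKKKKK
KKKKKK
GKKKKK
KKKKKK
KKWWKK

Answer: KKKKKK
KKKKKK
KKKKKK
GKKKKK
KKKKKK
KKWWKK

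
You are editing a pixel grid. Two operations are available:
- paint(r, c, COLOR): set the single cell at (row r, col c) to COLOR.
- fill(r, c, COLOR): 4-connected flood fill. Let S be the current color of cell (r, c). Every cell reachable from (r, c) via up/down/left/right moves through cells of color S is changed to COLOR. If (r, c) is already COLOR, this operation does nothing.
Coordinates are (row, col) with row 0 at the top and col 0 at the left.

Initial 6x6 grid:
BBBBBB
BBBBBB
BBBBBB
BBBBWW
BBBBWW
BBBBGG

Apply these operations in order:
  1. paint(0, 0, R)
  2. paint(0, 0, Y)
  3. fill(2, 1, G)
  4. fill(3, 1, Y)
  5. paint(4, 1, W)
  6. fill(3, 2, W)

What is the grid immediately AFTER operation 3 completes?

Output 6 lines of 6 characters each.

After op 1 paint(0,0,R):
RBBBBB
BBBBBB
BBBBBB
BBBBWW
BBBBWW
BBBBGG
After op 2 paint(0,0,Y):
YBBBBB
BBBBBB
BBBBBB
BBBBWW
BBBBWW
BBBBGG
After op 3 fill(2,1,G) [29 cells changed]:
YGGGGG
GGGGGG
GGGGGG
GGGGWW
GGGGWW
GGGGGG

Answer: YGGGGG
GGGGGG
GGGGGG
GGGGWW
GGGGWW
GGGGGG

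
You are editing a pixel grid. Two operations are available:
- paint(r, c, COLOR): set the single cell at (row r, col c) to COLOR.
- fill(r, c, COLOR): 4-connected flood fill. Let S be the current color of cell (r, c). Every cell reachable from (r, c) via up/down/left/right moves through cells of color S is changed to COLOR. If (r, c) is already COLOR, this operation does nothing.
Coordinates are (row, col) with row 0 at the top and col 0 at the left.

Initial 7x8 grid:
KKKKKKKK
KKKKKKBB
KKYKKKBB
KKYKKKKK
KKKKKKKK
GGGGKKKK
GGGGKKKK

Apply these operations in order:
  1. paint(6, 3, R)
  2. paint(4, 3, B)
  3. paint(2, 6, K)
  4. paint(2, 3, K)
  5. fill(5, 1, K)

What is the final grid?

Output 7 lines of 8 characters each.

Answer: KKKKKKKK
KKKKKKBB
KKYKKKKB
KKYKKKKK
KKKBKKKK
KKKKKKKK
KKKRKKKK

Derivation:
After op 1 paint(6,3,R):
KKKKKKKK
KKKKKKBB
KKYKKKBB
KKYKKKKK
KKKKKKKK
GGGGKKKK
GGGRKKKK
After op 2 paint(4,3,B):
KKKKKKKK
KKKKKKBB
KKYKKKBB
KKYKKKKK
KKKBKKKK
GGGGKKKK
GGGRKKKK
After op 3 paint(2,6,K):
KKKKKKKK
KKKKKKBB
KKYKKKKB
KKYKKKKK
KKKBKKKK
GGGGKKKK
GGGRKKKK
After op 4 paint(2,3,K):
KKKKKKKK
KKKKKKBB
KKYKKKKB
KKYKKKKK
KKKBKKKK
GGGGKKKK
GGGRKKKK
After op 5 fill(5,1,K) [7 cells changed]:
KKKKKKKK
KKKKKKBB
KKYKKKKB
KKYKKKKK
KKKBKKKK
KKKKKKKK
KKKRKKKK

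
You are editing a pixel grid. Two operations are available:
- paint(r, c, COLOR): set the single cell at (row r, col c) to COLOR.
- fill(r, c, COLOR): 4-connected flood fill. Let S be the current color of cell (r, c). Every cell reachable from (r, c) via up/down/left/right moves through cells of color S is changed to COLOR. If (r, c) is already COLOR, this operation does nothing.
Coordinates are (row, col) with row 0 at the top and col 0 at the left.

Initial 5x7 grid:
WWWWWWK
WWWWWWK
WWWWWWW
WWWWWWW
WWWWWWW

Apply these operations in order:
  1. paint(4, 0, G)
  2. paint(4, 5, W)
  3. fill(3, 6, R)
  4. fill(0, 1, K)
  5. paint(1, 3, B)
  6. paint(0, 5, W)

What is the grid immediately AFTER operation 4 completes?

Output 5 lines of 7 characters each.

Answer: KKKKKKK
KKKKKKK
KKKKKKK
KKKKKKK
GKKKKKK

Derivation:
After op 1 paint(4,0,G):
WWWWWWK
WWWWWWK
WWWWWWW
WWWWWWW
GWWWWWW
After op 2 paint(4,5,W):
WWWWWWK
WWWWWWK
WWWWWWW
WWWWWWW
GWWWWWW
After op 3 fill(3,6,R) [32 cells changed]:
RRRRRRK
RRRRRRK
RRRRRRR
RRRRRRR
GRRRRRR
After op 4 fill(0,1,K) [32 cells changed]:
KKKKKKK
KKKKKKK
KKKKKKK
KKKKKKK
GKKKKKK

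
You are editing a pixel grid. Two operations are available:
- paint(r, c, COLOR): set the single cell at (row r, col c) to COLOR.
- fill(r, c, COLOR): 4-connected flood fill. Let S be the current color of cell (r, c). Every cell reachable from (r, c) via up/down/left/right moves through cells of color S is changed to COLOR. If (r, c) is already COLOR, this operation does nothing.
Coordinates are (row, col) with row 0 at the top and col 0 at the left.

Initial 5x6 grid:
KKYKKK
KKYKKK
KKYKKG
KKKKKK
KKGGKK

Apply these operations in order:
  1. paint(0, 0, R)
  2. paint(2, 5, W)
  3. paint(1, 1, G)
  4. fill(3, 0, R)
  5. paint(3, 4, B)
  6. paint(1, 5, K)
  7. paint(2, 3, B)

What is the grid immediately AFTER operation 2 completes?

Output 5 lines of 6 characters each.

Answer: RKYKKK
KKYKKK
KKYKKW
KKKKKK
KKGGKK

Derivation:
After op 1 paint(0,0,R):
RKYKKK
KKYKKK
KKYKKG
KKKKKK
KKGGKK
After op 2 paint(2,5,W):
RKYKKK
KKYKKK
KKYKKW
KKKKKK
KKGGKK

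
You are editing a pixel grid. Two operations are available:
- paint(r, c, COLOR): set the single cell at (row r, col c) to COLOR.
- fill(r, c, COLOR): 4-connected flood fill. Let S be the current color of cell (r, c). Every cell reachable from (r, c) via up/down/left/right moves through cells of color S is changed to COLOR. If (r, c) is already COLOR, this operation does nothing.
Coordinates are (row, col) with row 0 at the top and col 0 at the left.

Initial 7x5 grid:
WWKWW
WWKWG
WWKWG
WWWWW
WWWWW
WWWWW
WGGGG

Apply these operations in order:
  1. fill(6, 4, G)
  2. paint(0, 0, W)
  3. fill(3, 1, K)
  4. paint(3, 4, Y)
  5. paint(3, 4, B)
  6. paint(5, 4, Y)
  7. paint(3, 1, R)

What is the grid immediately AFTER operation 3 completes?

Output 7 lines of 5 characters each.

After op 1 fill(6,4,G) [0 cells changed]:
WWKWW
WWKWG
WWKWG
WWWWW
WWWWW
WWWWW
WGGGG
After op 2 paint(0,0,W):
WWKWW
WWKWG
WWKWG
WWWWW
WWWWW
WWWWW
WGGGG
After op 3 fill(3,1,K) [26 cells changed]:
KKKKK
KKKKG
KKKKG
KKKKK
KKKKK
KKKKK
KGGGG

Answer: KKKKK
KKKKG
KKKKG
KKKKK
KKKKK
KKKKK
KGGGG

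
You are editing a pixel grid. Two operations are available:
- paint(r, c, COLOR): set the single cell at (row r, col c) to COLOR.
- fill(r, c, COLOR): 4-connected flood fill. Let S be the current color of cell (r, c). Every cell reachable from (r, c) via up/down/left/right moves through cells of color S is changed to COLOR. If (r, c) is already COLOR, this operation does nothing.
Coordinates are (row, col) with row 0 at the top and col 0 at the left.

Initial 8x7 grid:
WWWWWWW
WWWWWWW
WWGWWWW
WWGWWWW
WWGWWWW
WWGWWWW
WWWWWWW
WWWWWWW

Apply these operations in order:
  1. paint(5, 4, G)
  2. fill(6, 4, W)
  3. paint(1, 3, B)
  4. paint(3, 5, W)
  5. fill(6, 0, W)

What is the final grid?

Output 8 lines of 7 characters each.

After op 1 paint(5,4,G):
WWWWWWW
WWWWWWW
WWGWWWW
WWGWWWW
WWGWWWW
WWGWGWW
WWWWWWW
WWWWWWW
After op 2 fill(6,4,W) [0 cells changed]:
WWWWWWW
WWWWWWW
WWGWWWW
WWGWWWW
WWGWWWW
WWGWGWW
WWWWWWW
WWWWWWW
After op 3 paint(1,3,B):
WWWWWWW
WWWBWWW
WWGWWWW
WWGWWWW
WWGWWWW
WWGWGWW
WWWWWWW
WWWWWWW
After op 4 paint(3,5,W):
WWWWWWW
WWWBWWW
WWGWWWW
WWGWWWW
WWGWWWW
WWGWGWW
WWWWWWW
WWWWWWW
After op 5 fill(6,0,W) [0 cells changed]:
WWWWWWW
WWWBWWW
WWGWWWW
WWGWWWW
WWGWWWW
WWGWGWW
WWWWWWW
WWWWWWW

Answer: WWWWWWW
WWWBWWW
WWGWWWW
WWGWWWW
WWGWWWW
WWGWGWW
WWWWWWW
WWWWWWW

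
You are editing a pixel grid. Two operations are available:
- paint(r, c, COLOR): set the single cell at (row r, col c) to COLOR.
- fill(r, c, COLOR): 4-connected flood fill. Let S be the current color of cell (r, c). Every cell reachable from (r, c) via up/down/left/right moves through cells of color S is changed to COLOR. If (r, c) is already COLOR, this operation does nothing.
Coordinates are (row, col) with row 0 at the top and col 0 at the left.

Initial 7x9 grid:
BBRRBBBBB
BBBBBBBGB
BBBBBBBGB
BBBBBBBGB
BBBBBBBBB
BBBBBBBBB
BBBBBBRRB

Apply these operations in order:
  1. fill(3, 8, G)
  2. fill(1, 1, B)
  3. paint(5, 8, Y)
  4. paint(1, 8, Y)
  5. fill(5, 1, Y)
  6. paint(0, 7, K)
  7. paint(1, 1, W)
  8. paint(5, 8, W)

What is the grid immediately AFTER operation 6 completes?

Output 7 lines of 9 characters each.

Answer: YYRRYYYKY
YYYYYYYYY
YYYYYYYYY
YYYYYYYYY
YYYYYYYYY
YYYYYYYYY
YYYYYYRRB

Derivation:
After op 1 fill(3,8,G) [56 cells changed]:
GGRRGGGGG
GGGGGGGGG
GGGGGGGGG
GGGGGGGGG
GGGGGGGGG
GGGGGGGGG
GGGGGGRRG
After op 2 fill(1,1,B) [59 cells changed]:
BBRRBBBBB
BBBBBBBBB
BBBBBBBBB
BBBBBBBBB
BBBBBBBBB
BBBBBBBBB
BBBBBBRRB
After op 3 paint(5,8,Y):
BBRRBBBBB
BBBBBBBBB
BBBBBBBBB
BBBBBBBBB
BBBBBBBBB
BBBBBBBBY
BBBBBBRRB
After op 4 paint(1,8,Y):
BBRRBBBBB
BBBBBBBBY
BBBBBBBBB
BBBBBBBBB
BBBBBBBBB
BBBBBBBBY
BBBBBBRRB
After op 5 fill(5,1,Y) [56 cells changed]:
YYRRYYYYY
YYYYYYYYY
YYYYYYYYY
YYYYYYYYY
YYYYYYYYY
YYYYYYYYY
YYYYYYRRB
After op 6 paint(0,7,K):
YYRRYYYKY
YYYYYYYYY
YYYYYYYYY
YYYYYYYYY
YYYYYYYYY
YYYYYYYYY
YYYYYYRRB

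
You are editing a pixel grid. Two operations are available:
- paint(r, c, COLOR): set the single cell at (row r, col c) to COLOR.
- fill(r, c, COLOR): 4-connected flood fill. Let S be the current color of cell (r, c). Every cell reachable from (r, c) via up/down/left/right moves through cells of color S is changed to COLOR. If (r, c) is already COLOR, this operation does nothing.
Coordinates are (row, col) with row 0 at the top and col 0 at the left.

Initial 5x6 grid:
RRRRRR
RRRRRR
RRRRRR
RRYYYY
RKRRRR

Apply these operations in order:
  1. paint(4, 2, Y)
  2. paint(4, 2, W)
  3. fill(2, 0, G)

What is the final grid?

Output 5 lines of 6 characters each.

Answer: GGGGGG
GGGGGG
GGGGGG
GGYYYY
GKWRRR

Derivation:
After op 1 paint(4,2,Y):
RRRRRR
RRRRRR
RRRRRR
RRYYYY
RKYRRR
After op 2 paint(4,2,W):
RRRRRR
RRRRRR
RRRRRR
RRYYYY
RKWRRR
After op 3 fill(2,0,G) [21 cells changed]:
GGGGGG
GGGGGG
GGGGGG
GGYYYY
GKWRRR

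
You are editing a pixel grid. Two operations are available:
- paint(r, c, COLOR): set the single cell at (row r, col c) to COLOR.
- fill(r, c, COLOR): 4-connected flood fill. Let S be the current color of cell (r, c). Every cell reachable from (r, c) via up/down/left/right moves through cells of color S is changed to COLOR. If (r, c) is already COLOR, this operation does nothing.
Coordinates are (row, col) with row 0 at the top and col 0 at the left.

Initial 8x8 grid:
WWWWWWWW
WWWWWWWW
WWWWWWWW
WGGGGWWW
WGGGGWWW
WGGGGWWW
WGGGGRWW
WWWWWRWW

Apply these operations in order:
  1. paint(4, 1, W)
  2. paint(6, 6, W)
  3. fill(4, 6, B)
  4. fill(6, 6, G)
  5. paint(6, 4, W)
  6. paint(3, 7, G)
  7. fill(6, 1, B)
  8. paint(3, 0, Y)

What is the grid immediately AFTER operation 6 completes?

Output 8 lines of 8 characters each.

After op 1 paint(4,1,W):
WWWWWWWW
WWWWWWWW
WWWWWWWW
WGGGGWWW
WWGGGWWW
WGGGGWWW
WGGGGRWW
WWWWWRWW
After op 2 paint(6,6,W):
WWWWWWWW
WWWWWWWW
WWWWWWWW
WGGGGWWW
WWGGGWWW
WGGGGWWW
WGGGGRWW
WWWWWRWW
After op 3 fill(4,6,B) [47 cells changed]:
BBBBBBBB
BBBBBBBB
BBBBBBBB
BGGGGBBB
BBGGGBBB
BGGGGBBB
BGGGGRBB
BBBBBRBB
After op 4 fill(6,6,G) [47 cells changed]:
GGGGGGGG
GGGGGGGG
GGGGGGGG
GGGGGGGG
GGGGGGGG
GGGGGGGG
GGGGGRGG
GGGGGRGG
After op 5 paint(6,4,W):
GGGGGGGG
GGGGGGGG
GGGGGGGG
GGGGGGGG
GGGGGGGG
GGGGGGGG
GGGGWRGG
GGGGGRGG
After op 6 paint(3,7,G):
GGGGGGGG
GGGGGGGG
GGGGGGGG
GGGGGGGG
GGGGGGGG
GGGGGGGG
GGGGWRGG
GGGGGRGG

Answer: GGGGGGGG
GGGGGGGG
GGGGGGGG
GGGGGGGG
GGGGGGGG
GGGGGGGG
GGGGWRGG
GGGGGRGG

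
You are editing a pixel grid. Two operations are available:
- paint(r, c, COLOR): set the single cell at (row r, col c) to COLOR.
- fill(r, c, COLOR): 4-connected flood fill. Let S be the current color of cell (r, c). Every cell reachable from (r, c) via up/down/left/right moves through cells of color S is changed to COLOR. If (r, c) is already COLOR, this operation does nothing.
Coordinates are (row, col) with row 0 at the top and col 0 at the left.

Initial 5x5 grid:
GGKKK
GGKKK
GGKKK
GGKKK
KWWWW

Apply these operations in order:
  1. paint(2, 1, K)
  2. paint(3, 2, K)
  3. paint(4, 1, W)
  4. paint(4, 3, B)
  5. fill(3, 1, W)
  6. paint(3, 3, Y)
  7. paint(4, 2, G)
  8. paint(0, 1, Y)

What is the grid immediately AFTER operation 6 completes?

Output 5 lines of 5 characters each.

After op 1 paint(2,1,K):
GGKKK
GGKKK
GKKKK
GGKKK
KWWWW
After op 2 paint(3,2,K):
GGKKK
GGKKK
GKKKK
GGKKK
KWWWW
After op 3 paint(4,1,W):
GGKKK
GGKKK
GKKKK
GGKKK
KWWWW
After op 4 paint(4,3,B):
GGKKK
GGKKK
GKKKK
GGKKK
KWWBW
After op 5 fill(3,1,W) [7 cells changed]:
WWKKK
WWKKK
WKKKK
WWKKK
KWWBW
After op 6 paint(3,3,Y):
WWKKK
WWKKK
WKKKK
WWKYK
KWWBW

Answer: WWKKK
WWKKK
WKKKK
WWKYK
KWWBW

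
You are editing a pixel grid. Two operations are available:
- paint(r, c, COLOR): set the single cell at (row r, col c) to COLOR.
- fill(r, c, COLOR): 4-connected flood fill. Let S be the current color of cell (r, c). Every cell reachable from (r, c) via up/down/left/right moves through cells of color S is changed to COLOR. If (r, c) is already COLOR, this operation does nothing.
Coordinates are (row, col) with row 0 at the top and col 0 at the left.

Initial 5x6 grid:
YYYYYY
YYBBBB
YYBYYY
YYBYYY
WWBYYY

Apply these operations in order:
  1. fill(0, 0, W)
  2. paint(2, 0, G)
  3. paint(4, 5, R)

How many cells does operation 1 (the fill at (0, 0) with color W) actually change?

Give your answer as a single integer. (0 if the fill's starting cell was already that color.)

After op 1 fill(0,0,W) [12 cells changed]:
WWWWWW
WWBBBB
WWBYYY
WWBYYY
WWBYYY

Answer: 12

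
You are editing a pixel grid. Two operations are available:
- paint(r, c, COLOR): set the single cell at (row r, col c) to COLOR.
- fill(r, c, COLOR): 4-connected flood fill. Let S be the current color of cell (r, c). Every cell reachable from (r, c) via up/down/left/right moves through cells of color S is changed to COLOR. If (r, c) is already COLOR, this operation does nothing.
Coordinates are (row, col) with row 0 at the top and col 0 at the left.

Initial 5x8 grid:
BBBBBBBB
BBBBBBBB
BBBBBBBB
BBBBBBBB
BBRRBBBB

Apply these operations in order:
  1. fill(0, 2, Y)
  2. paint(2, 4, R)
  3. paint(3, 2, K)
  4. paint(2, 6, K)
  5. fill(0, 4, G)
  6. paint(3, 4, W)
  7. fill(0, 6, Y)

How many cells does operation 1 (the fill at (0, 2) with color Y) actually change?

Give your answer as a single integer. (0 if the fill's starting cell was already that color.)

After op 1 fill(0,2,Y) [38 cells changed]:
YYYYYYYY
YYYYYYYY
YYYYYYYY
YYYYYYYY
YYRRYYYY

Answer: 38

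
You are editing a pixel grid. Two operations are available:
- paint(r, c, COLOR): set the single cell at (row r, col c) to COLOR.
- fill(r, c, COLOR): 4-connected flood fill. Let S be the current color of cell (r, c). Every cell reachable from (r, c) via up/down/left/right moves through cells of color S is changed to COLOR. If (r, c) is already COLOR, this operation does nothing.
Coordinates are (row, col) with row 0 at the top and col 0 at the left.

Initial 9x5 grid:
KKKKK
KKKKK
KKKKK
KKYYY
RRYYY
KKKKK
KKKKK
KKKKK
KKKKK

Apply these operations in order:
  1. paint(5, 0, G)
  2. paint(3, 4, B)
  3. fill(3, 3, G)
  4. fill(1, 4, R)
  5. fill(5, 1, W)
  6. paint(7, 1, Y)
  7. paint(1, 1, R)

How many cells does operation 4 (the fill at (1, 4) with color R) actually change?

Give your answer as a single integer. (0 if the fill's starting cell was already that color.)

Answer: 17

Derivation:
After op 1 paint(5,0,G):
KKKKK
KKKKK
KKKKK
KKYYY
RRYYY
GKKKK
KKKKK
KKKKK
KKKKK
After op 2 paint(3,4,B):
KKKKK
KKKKK
KKKKK
KKYYB
RRYYY
GKKKK
KKKKK
KKKKK
KKKKK
After op 3 fill(3,3,G) [5 cells changed]:
KKKKK
KKKKK
KKKKK
KKGGB
RRGGG
GKKKK
KKKKK
KKKKK
KKKKK
After op 4 fill(1,4,R) [17 cells changed]:
RRRRR
RRRRR
RRRRR
RRGGB
RRGGG
GKKKK
KKKKK
KKKKK
KKKKK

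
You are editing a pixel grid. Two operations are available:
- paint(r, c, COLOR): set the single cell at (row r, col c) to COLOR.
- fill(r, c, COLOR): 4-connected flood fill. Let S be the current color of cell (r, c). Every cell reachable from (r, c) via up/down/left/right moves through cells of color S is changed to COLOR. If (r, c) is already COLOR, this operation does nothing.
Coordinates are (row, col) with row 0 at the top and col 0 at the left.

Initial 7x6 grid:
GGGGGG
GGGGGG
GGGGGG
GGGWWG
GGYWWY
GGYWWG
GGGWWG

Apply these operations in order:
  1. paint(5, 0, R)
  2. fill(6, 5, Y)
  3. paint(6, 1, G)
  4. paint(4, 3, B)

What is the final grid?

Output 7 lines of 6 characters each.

Answer: GGGGGG
GGGGGG
GGGGGG
GGGWWG
GGYBWY
RGYWWY
GGGWWY

Derivation:
After op 1 paint(5,0,R):
GGGGGG
GGGGGG
GGGGGG
GGGWWG
GGYWWY
RGYWWG
GGGWWG
After op 2 fill(6,5,Y) [2 cells changed]:
GGGGGG
GGGGGG
GGGGGG
GGGWWG
GGYWWY
RGYWWY
GGGWWY
After op 3 paint(6,1,G):
GGGGGG
GGGGGG
GGGGGG
GGGWWG
GGYWWY
RGYWWY
GGGWWY
After op 4 paint(4,3,B):
GGGGGG
GGGGGG
GGGGGG
GGGWWG
GGYBWY
RGYWWY
GGGWWY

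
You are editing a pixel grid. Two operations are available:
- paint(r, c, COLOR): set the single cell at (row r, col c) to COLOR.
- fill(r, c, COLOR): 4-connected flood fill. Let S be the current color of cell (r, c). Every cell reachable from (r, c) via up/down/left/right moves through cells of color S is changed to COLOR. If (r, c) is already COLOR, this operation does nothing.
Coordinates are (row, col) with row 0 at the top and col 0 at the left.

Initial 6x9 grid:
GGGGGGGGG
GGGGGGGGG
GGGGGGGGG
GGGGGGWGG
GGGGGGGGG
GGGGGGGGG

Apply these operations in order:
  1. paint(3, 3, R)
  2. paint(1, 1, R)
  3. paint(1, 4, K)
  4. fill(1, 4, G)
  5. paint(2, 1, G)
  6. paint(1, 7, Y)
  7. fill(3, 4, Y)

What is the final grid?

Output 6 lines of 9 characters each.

After op 1 paint(3,3,R):
GGGGGGGGG
GGGGGGGGG
GGGGGGGGG
GGGRGGWGG
GGGGGGGGG
GGGGGGGGG
After op 2 paint(1,1,R):
GGGGGGGGG
GRGGGGGGG
GGGGGGGGG
GGGRGGWGG
GGGGGGGGG
GGGGGGGGG
After op 3 paint(1,4,K):
GGGGGGGGG
GRGGKGGGG
GGGGGGGGG
GGGRGGWGG
GGGGGGGGG
GGGGGGGGG
After op 4 fill(1,4,G) [1 cells changed]:
GGGGGGGGG
GRGGGGGGG
GGGGGGGGG
GGGRGGWGG
GGGGGGGGG
GGGGGGGGG
After op 5 paint(2,1,G):
GGGGGGGGG
GRGGGGGGG
GGGGGGGGG
GGGRGGWGG
GGGGGGGGG
GGGGGGGGG
After op 6 paint(1,7,Y):
GGGGGGGGG
GRGGGGGYG
GGGGGGGGG
GGGRGGWGG
GGGGGGGGG
GGGGGGGGG
After op 7 fill(3,4,Y) [50 cells changed]:
YYYYYYYYY
YRYYYYYYY
YYYYYYYYY
YYYRYYWYY
YYYYYYYYY
YYYYYYYYY

Answer: YYYYYYYYY
YRYYYYYYY
YYYYYYYYY
YYYRYYWYY
YYYYYYYYY
YYYYYYYYY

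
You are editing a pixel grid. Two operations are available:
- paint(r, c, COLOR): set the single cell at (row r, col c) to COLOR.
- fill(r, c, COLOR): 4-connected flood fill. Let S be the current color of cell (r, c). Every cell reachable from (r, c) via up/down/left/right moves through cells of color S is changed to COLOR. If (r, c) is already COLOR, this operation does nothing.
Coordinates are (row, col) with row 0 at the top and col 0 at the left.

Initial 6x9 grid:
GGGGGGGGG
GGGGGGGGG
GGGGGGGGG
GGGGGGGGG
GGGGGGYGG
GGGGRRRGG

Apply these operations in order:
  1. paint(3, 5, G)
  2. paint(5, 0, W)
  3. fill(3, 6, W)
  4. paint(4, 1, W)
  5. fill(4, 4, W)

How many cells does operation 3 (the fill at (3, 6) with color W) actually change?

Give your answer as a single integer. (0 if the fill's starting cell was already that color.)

Answer: 49

Derivation:
After op 1 paint(3,5,G):
GGGGGGGGG
GGGGGGGGG
GGGGGGGGG
GGGGGGGGG
GGGGGGYGG
GGGGRRRGG
After op 2 paint(5,0,W):
GGGGGGGGG
GGGGGGGGG
GGGGGGGGG
GGGGGGGGG
GGGGGGYGG
WGGGRRRGG
After op 3 fill(3,6,W) [49 cells changed]:
WWWWWWWWW
WWWWWWWWW
WWWWWWWWW
WWWWWWWWW
WWWWWWYWW
WWWWRRRWW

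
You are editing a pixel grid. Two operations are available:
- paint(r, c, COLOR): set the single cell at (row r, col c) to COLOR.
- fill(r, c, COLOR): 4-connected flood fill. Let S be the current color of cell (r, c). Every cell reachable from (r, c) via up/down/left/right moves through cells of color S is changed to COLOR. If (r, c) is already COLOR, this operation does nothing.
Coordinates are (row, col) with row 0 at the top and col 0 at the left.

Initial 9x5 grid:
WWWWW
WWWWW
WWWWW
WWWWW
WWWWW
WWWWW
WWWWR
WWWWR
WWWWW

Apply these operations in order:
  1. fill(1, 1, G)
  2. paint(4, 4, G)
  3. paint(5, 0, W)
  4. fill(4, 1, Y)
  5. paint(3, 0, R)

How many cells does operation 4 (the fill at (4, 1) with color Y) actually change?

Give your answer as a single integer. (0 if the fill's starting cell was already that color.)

Answer: 42

Derivation:
After op 1 fill(1,1,G) [43 cells changed]:
GGGGG
GGGGG
GGGGG
GGGGG
GGGGG
GGGGG
GGGGR
GGGGR
GGGGG
After op 2 paint(4,4,G):
GGGGG
GGGGG
GGGGG
GGGGG
GGGGG
GGGGG
GGGGR
GGGGR
GGGGG
After op 3 paint(5,0,W):
GGGGG
GGGGG
GGGGG
GGGGG
GGGGG
WGGGG
GGGGR
GGGGR
GGGGG
After op 4 fill(4,1,Y) [42 cells changed]:
YYYYY
YYYYY
YYYYY
YYYYY
YYYYY
WYYYY
YYYYR
YYYYR
YYYYY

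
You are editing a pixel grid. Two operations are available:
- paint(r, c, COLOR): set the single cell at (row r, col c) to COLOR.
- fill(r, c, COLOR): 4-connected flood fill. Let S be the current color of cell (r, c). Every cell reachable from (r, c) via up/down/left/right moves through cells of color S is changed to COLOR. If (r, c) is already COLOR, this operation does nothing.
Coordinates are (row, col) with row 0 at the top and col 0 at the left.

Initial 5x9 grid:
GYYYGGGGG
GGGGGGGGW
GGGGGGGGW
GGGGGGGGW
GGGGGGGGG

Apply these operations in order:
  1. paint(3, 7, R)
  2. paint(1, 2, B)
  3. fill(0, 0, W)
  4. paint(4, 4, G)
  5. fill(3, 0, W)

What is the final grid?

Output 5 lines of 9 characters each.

Answer: WYYYWWWWW
WWBWWWWWW
WWWWWWWWW
WWWWWWWRW
WWWWGWWWW

Derivation:
After op 1 paint(3,7,R):
GYYYGGGGG
GGGGGGGGW
GGGGGGGGW
GGGGGGGRW
GGGGGGGGG
After op 2 paint(1,2,B):
GYYYGGGGG
GGBGGGGGW
GGGGGGGGW
GGGGGGGRW
GGGGGGGGG
After op 3 fill(0,0,W) [37 cells changed]:
WYYYWWWWW
WWBWWWWWW
WWWWWWWWW
WWWWWWWRW
WWWWWWWWW
After op 4 paint(4,4,G):
WYYYWWWWW
WWBWWWWWW
WWWWWWWWW
WWWWWWWRW
WWWWGWWWW
After op 5 fill(3,0,W) [0 cells changed]:
WYYYWWWWW
WWBWWWWWW
WWWWWWWWW
WWWWWWWRW
WWWWGWWWW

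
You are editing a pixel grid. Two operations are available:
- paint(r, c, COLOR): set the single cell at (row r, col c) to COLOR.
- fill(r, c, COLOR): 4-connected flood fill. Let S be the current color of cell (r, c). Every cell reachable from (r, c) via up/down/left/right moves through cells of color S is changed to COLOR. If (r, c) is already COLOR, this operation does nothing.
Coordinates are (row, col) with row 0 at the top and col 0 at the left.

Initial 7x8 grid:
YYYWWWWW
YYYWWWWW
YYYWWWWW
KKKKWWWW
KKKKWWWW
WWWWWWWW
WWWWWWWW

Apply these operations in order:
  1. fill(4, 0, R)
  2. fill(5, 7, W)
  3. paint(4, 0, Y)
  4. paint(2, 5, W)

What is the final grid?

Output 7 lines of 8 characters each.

Answer: YYYWWWWW
YYYWWWWW
YYYWWWWW
RRRRWWWW
YRRRWWWW
WWWWWWWW
WWWWWWWW

Derivation:
After op 1 fill(4,0,R) [8 cells changed]:
YYYWWWWW
YYYWWWWW
YYYWWWWW
RRRRWWWW
RRRRWWWW
WWWWWWWW
WWWWWWWW
After op 2 fill(5,7,W) [0 cells changed]:
YYYWWWWW
YYYWWWWW
YYYWWWWW
RRRRWWWW
RRRRWWWW
WWWWWWWW
WWWWWWWW
After op 3 paint(4,0,Y):
YYYWWWWW
YYYWWWWW
YYYWWWWW
RRRRWWWW
YRRRWWWW
WWWWWWWW
WWWWWWWW
After op 4 paint(2,5,W):
YYYWWWWW
YYYWWWWW
YYYWWWWW
RRRRWWWW
YRRRWWWW
WWWWWWWW
WWWWWWWW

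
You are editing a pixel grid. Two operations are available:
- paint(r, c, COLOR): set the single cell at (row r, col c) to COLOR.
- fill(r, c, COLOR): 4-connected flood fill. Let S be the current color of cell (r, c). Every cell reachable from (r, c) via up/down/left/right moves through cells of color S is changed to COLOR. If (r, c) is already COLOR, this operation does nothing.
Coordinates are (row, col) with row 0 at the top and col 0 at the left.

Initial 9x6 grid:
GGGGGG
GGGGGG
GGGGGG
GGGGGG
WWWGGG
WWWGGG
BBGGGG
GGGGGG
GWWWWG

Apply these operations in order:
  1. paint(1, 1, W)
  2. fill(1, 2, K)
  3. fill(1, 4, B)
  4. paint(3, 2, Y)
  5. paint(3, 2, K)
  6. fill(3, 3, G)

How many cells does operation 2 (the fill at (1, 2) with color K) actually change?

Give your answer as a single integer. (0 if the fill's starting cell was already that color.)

After op 1 paint(1,1,W):
GGGGGG
GWGGGG
GGGGGG
GGGGGG
WWWGGG
WWWGGG
BBGGGG
GGGGGG
GWWWWG
After op 2 fill(1,2,K) [41 cells changed]:
KKKKKK
KWKKKK
KKKKKK
KKKKKK
WWWKKK
WWWKKK
BBKKKK
KKKKKK
KWWWWK

Answer: 41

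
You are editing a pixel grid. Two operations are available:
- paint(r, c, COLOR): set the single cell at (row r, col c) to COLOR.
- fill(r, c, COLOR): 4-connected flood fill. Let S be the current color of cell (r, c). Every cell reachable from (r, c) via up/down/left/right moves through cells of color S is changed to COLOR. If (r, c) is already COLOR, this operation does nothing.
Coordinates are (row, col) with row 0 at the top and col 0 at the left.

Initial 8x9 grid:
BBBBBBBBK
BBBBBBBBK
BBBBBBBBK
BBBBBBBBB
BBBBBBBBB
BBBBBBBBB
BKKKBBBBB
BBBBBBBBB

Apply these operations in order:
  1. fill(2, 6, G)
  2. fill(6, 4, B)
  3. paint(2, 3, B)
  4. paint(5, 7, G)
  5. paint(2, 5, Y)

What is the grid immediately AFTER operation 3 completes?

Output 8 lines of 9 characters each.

Answer: BBBBBBBBK
BBBBBBBBK
BBBBBBBBK
BBBBBBBBB
BBBBBBBBB
BBBBBBBBB
BKKKBBBBB
BBBBBBBBB

Derivation:
After op 1 fill(2,6,G) [66 cells changed]:
GGGGGGGGK
GGGGGGGGK
GGGGGGGGK
GGGGGGGGG
GGGGGGGGG
GGGGGGGGG
GKKKGGGGG
GGGGGGGGG
After op 2 fill(6,4,B) [66 cells changed]:
BBBBBBBBK
BBBBBBBBK
BBBBBBBBK
BBBBBBBBB
BBBBBBBBB
BBBBBBBBB
BKKKBBBBB
BBBBBBBBB
After op 3 paint(2,3,B):
BBBBBBBBK
BBBBBBBBK
BBBBBBBBK
BBBBBBBBB
BBBBBBBBB
BBBBBBBBB
BKKKBBBBB
BBBBBBBBB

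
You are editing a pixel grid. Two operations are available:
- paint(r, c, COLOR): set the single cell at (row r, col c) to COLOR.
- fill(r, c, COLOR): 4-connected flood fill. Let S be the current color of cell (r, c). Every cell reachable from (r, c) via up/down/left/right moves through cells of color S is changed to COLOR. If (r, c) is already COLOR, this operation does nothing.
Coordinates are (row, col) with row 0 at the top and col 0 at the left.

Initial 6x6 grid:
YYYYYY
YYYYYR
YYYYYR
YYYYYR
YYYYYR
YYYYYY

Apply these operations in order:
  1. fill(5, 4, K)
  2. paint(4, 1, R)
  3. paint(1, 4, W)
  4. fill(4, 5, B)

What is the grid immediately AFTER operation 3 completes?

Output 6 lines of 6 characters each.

After op 1 fill(5,4,K) [32 cells changed]:
KKKKKK
KKKKKR
KKKKKR
KKKKKR
KKKKKR
KKKKKK
After op 2 paint(4,1,R):
KKKKKK
KKKKKR
KKKKKR
KKKKKR
KRKKKR
KKKKKK
After op 3 paint(1,4,W):
KKKKKK
KKKKWR
KKKKKR
KKKKKR
KRKKKR
KKKKKK

Answer: KKKKKK
KKKKWR
KKKKKR
KKKKKR
KRKKKR
KKKKKK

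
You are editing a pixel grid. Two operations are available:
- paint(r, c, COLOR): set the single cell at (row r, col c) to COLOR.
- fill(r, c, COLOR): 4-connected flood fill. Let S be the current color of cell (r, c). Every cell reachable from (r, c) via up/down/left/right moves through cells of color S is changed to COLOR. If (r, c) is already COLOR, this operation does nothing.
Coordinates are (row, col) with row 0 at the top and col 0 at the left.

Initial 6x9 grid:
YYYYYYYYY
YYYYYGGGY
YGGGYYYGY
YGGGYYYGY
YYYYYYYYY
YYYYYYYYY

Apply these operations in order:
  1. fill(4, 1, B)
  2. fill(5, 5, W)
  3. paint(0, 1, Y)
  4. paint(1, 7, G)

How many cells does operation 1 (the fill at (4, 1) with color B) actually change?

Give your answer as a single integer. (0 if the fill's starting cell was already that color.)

Answer: 43

Derivation:
After op 1 fill(4,1,B) [43 cells changed]:
BBBBBBBBB
BBBBBGGGB
BGGGBBBGB
BGGGBBBGB
BBBBBBBBB
BBBBBBBBB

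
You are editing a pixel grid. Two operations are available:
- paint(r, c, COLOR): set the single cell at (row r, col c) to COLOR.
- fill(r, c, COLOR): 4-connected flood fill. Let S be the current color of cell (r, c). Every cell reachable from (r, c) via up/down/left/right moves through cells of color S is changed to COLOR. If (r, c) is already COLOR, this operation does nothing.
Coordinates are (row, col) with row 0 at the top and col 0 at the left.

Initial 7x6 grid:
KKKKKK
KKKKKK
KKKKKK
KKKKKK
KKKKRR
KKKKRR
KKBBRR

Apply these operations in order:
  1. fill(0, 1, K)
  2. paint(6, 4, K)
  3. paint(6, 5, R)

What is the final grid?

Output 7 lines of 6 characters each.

Answer: KKKKKK
KKKKKK
KKKKKK
KKKKKK
KKKKRR
KKKKRR
KKBBKR

Derivation:
After op 1 fill(0,1,K) [0 cells changed]:
KKKKKK
KKKKKK
KKKKKK
KKKKKK
KKKKRR
KKKKRR
KKBBRR
After op 2 paint(6,4,K):
KKKKKK
KKKKKK
KKKKKK
KKKKKK
KKKKRR
KKKKRR
KKBBKR
After op 3 paint(6,5,R):
KKKKKK
KKKKKK
KKKKKK
KKKKKK
KKKKRR
KKKKRR
KKBBKR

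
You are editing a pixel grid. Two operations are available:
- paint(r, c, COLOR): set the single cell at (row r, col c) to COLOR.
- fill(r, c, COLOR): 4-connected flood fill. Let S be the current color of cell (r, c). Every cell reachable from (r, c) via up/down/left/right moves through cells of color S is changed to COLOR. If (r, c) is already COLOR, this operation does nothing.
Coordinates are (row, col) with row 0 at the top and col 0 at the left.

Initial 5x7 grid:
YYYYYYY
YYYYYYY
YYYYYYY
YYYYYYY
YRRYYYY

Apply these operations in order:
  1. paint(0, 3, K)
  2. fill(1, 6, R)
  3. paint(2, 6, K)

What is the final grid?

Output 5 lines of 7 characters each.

After op 1 paint(0,3,K):
YYYKYYY
YYYYYYY
YYYYYYY
YYYYYYY
YRRYYYY
After op 2 fill(1,6,R) [32 cells changed]:
RRRKRRR
RRRRRRR
RRRRRRR
RRRRRRR
RRRRRRR
After op 3 paint(2,6,K):
RRRKRRR
RRRRRRR
RRRRRRK
RRRRRRR
RRRRRRR

Answer: RRRKRRR
RRRRRRR
RRRRRRK
RRRRRRR
RRRRRRR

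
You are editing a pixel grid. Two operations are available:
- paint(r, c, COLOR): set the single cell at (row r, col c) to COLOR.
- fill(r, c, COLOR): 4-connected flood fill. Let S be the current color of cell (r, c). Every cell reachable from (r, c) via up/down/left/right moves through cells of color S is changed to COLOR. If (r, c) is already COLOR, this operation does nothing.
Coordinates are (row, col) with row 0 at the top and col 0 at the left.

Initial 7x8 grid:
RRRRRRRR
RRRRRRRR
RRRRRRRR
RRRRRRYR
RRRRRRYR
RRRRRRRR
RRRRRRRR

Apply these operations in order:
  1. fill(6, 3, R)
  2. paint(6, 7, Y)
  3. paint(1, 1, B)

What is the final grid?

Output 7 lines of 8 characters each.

Answer: RRRRRRRR
RBRRRRRR
RRRRRRRR
RRRRRRYR
RRRRRRYR
RRRRRRRR
RRRRRRRY

Derivation:
After op 1 fill(6,3,R) [0 cells changed]:
RRRRRRRR
RRRRRRRR
RRRRRRRR
RRRRRRYR
RRRRRRYR
RRRRRRRR
RRRRRRRR
After op 2 paint(6,7,Y):
RRRRRRRR
RRRRRRRR
RRRRRRRR
RRRRRRYR
RRRRRRYR
RRRRRRRR
RRRRRRRY
After op 3 paint(1,1,B):
RRRRRRRR
RBRRRRRR
RRRRRRRR
RRRRRRYR
RRRRRRYR
RRRRRRRR
RRRRRRRY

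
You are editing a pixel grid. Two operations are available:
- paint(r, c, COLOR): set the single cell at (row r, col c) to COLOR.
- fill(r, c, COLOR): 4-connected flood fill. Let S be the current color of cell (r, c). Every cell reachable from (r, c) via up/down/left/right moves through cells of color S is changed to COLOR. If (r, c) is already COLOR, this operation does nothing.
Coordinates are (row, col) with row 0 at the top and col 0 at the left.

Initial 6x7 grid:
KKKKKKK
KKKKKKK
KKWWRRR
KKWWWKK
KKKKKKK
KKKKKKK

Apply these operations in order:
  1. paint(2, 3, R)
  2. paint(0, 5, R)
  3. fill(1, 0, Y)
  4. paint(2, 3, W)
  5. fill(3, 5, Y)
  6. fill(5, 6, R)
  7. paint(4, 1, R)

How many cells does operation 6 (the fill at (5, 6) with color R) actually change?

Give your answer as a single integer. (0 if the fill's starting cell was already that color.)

Answer: 33

Derivation:
After op 1 paint(2,3,R):
KKKKKKK
KKKKKKK
KKWRRRR
KKWWWKK
KKKKKKK
KKKKKKK
After op 2 paint(0,5,R):
KKKKKRK
KKKKKKK
KKWRRRR
KKWWWKK
KKKKKKK
KKKKKKK
After op 3 fill(1,0,Y) [33 cells changed]:
YYYYYRY
YYYYYYY
YYWRRRR
YYWWWYY
YYYYYYY
YYYYYYY
After op 4 paint(2,3,W):
YYYYYRY
YYYYYYY
YYWWRRR
YYWWWYY
YYYYYYY
YYYYYYY
After op 5 fill(3,5,Y) [0 cells changed]:
YYYYYRY
YYYYYYY
YYWWRRR
YYWWWYY
YYYYYYY
YYYYYYY
After op 6 fill(5,6,R) [33 cells changed]:
RRRRRRR
RRRRRRR
RRWWRRR
RRWWWRR
RRRRRRR
RRRRRRR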